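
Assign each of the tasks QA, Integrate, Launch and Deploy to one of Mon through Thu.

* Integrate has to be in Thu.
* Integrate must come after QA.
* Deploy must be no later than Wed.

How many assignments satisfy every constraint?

Splitting on QA: it can be Mon (12), Tue (12), Wed (12). Listing each branch's schedules as (Integrate, Launch, Deploy):
QA=Mon: (Thu,Mon,Mon) (Thu,Mon,Tue) (Thu,Mon,Wed) (Thu,Tue,Mon) (Thu,Tue,Tue) (Thu,Tue,Wed) (Thu,Wed,Mon) (Thu,Wed,Tue) (Thu,Wed,Wed) (Thu,Thu,Mon) (Thu,Thu,Tue) (Thu,Thu,Wed) — 12.
QA=Tue: (Thu,Mon,Mon) (Thu,Mon,Tue) (Thu,Mon,Wed) (Thu,Tue,Mon) (Thu,Tue,Tue) (Thu,Tue,Wed) (Thu,Wed,Mon) (Thu,Wed,Tue) (Thu,Wed,Wed) (Thu,Thu,Mon) (Thu,Thu,Tue) (Thu,Thu,Wed) — 12.
QA=Wed: (Thu,Mon,Mon) (Thu,Mon,Tue) (Thu,Mon,Wed) (Thu,Tue,Mon) (Thu,Tue,Tue) (Thu,Tue,Wed) (Thu,Wed,Mon) (Thu,Wed,Tue) (Thu,Wed,Wed) (Thu,Thu,Mon) (Thu,Thu,Tue) (Thu,Thu,Wed) — 12.
Summing: 12 + 12 + 12 = 36.

36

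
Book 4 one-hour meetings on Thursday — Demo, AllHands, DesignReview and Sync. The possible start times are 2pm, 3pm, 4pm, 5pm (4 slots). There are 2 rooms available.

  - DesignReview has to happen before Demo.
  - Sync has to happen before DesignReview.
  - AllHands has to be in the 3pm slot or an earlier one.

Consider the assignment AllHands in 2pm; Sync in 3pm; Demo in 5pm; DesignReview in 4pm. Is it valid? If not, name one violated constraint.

Sync has to happen before DesignReview — holds.
AllHands has to be in the 3pm slot or an earlier one — holds.
There are 2 rooms available — holds.
DesignReview has to happen before Demo — holds.

Yes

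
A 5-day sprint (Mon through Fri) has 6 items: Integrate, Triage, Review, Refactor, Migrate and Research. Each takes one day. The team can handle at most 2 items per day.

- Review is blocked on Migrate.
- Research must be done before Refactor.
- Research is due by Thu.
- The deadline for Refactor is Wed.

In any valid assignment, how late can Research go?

Research's own window allows nothing later than Thu; downstream work caps Research at Tue.
Research at Tue is achievable: Migrate -> Mon, Integrate -> Mon, Review -> Tue, Refactor -> Wed, Research -> Tue, Triage -> Wed.

Tue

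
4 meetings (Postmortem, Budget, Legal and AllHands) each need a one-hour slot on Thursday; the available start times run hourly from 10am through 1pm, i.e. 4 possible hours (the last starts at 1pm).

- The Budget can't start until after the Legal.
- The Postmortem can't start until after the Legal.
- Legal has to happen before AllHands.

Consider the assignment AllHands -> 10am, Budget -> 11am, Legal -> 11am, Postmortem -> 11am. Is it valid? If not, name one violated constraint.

Invalid. Legal has to happen before AllHands.

The Budget can't start until after the Legal — violated.
The Postmortem can't start until after the Legal — violated.
Legal has to happen before AllHands — violated.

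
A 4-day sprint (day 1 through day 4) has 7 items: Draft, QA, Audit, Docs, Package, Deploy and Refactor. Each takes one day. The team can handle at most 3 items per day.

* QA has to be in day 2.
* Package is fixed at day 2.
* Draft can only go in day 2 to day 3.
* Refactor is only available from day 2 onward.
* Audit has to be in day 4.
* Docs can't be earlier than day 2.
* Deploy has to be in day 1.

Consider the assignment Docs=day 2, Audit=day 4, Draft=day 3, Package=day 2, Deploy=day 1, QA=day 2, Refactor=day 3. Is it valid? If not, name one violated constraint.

Yes, all constraints hold

Package is fixed at day 2 — holds.
Audit has to be in day 4 — holds.
Refactor is only available from day 2 onward — holds.
Deploy has to be in day 1 — holds.
QA has to be in day 2 — holds.
The team can handle at most 3 items per day — holds.
Draft can only go in day 2 to day 3 — holds.
Docs can't be earlier than day 2 — holds.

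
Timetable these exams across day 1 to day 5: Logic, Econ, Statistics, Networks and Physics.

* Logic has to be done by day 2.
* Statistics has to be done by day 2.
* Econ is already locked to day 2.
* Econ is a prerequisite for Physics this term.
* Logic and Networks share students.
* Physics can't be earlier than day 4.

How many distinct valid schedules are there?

Splitting on Logic: it can be day 1 (16), day 2 (16). Listing each branch's schedules as (Econ, Statistics, Networks, Physics) by day number:
Logic=day 1: (2,1,2,4) (2,1,2,5) (2,1,3,4) (2,1,3,5) (2,1,4,4) (2,1,4,5) (2,1,5,4) (2,1,5,5) (2,2,2,4) (2,2,2,5) (2,2,3,4) (2,2,3,5) (2,2,4,4) (2,2,4,5) (2,2,5,4) (2,2,5,5) — 16.
Logic=day 2: (2,1,1,4) (2,1,1,5) (2,1,3,4) (2,1,3,5) (2,1,4,4) (2,1,4,5) (2,1,5,4) (2,1,5,5) (2,2,1,4) (2,2,1,5) (2,2,3,4) (2,2,3,5) (2,2,4,4) (2,2,4,5) (2,2,5,4) (2,2,5,5) — 16.
Summing: 16 + 16 = 32.

32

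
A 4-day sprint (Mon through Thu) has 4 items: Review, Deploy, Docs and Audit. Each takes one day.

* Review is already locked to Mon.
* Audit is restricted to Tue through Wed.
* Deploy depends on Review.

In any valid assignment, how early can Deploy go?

Precedence pushes Deploy to at least Tue.
Deploy at Tue is achievable: Audit=Tue; Review=Mon; Deploy=Tue; Docs=Mon.

Tue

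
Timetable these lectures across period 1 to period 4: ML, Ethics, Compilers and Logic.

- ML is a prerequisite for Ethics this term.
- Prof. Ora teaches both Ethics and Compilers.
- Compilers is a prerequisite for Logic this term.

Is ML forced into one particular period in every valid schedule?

No

ML can be period 1 (e.g. Ethics=period 2; ML=period 1; Logic=period 2; Compilers=period 1) or period 2 (e.g. Compilers -> period 1, Ethics -> period 3, Logic -> period 2, ML -> period 2).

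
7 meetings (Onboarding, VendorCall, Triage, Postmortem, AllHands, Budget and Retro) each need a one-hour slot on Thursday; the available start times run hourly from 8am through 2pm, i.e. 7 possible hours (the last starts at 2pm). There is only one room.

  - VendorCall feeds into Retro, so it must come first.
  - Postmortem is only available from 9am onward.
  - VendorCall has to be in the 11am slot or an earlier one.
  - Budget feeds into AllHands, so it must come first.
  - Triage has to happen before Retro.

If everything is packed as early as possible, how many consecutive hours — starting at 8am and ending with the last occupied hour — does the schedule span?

The precedence chain requires at least 2 distinct hours.
With at most 1 per hour and 7 meetings, at least 7 hours are needed.
7 works (last occupied hour: 2pm): for example Postmortem -> 9am; Retro -> 11am; VendorCall -> 8am; Onboarding -> 2pm; AllHands -> 1pm; Budget -> 12pm; Triage -> 10am.

7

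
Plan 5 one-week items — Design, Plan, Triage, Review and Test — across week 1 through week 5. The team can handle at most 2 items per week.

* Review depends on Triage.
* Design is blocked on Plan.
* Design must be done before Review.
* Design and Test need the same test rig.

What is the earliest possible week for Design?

week 2

Precedence pushes Design to at least week 2; downstream work caps Design at week 4.
Design at week 2 is achievable: Triage -> week 1, Review -> week 3, Test -> week 3, Plan -> week 1, Design -> week 2.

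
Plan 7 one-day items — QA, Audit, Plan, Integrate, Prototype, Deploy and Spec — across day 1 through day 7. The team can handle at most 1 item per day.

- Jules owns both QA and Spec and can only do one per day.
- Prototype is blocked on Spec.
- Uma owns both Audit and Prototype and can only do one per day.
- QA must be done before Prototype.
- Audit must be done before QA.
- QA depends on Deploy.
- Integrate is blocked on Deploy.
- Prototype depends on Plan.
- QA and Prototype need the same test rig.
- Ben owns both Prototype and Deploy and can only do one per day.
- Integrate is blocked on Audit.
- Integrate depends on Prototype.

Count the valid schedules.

Splitting on QA: it can be day 3 (4), day 4 (12), day 5 (24). Listing each branch's schedules as (Audit, Plan, Integrate, Prototype, Deploy, Spec) by day number:
QA=day 3: (1,4,7,6,2,5) (1,5,7,6,2,4) (2,4,7,6,1,5) (2,5,7,6,1,4) — 4.
QA=day 4: (1,2,7,6,3,5) (1,3,7,6,2,5) (1,5,7,6,2,3) (1,5,7,6,3,2) (2,1,7,6,3,5) (2,3,7,6,1,5) (2,5,7,6,1,3) (2,5,7,6,3,1) (3,1,7,6,2,5) (3,2,7,6,1,5) (3,5,7,6,1,2) (3,5,7,6,2,1) — 12.
QA=day 5: (1,2,7,6,3,4) (1,2,7,6,4,3) (1,3,7,6,2,4) (1,3,7,6,4,2) (1,4,7,6,2,3) (1,4,7,6,3,2) (2,1,7,6,3,4) (2,1,7,6,4,3) (2,3,7,6,1,4) (2,3,7,6,4,1) (2,4,7,6,1,3) (2,4,7,6,3,1) (3,1,7,6,2,4) (3,1,7,6,4,2) (3,2,7,6,1,4) (3,2,7,6,4,1) (3,4,7,6,1,2) (3,4,7,6,2,1) (4,1,7,6,2,3) (4,1,7,6,3,2) (4,2,7,6,1,3) (4,2,7,6,3,1) (4,3,7,6,1,2) (4,3,7,6,2,1) — 24.
Summing: 4 + 12 + 24 = 40.

40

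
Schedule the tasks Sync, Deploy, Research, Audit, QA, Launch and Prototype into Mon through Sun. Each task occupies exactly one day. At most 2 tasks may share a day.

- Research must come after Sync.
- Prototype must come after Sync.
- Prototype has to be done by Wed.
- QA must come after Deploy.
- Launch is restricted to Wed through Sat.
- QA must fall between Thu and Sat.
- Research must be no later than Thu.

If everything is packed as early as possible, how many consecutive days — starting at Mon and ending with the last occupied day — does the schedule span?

4 days

The precedence chain requires at least 2 distinct days.
With at most 2 per day and 7 tasks, at least 4 days are needed.
QA can't be placed before Thu — that is day 4 counting from Mon — so the schedule must run through at least 4 days.
4 works (last occupied day: Thu): for example Research -> Tue, Sync -> Mon, Audit -> Wed, Deploy -> Mon, Launch -> Wed, Prototype -> Tue, QA -> Thu.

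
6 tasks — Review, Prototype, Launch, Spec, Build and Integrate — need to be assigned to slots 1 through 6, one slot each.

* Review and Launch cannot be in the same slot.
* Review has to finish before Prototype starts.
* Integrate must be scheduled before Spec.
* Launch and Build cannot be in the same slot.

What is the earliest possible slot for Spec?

Precedence pushes Spec to at least 2.
Spec at 2 is achievable: Build -> 1; Prototype -> 2; Spec -> 2; Review -> 1; Launch -> 2; Integrate -> 1.

2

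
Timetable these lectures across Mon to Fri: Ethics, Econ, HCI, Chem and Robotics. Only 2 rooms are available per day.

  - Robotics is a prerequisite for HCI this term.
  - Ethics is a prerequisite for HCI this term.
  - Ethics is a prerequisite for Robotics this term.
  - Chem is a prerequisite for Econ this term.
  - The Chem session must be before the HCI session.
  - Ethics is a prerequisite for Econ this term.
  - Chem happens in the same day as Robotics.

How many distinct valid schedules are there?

Splitting on Ethics: it can be Mon (14), Tue (5), Wed (1). Listing each branch's schedules as (Econ, HCI, Chem, Robotics):
Ethics=Mon: (Wed,Wed,Tue,Tue) (Wed,Thu,Tue,Tue) (Wed,Fri,Tue,Tue) (Thu,Wed,Tue,Tue) (Thu,Thu,Tue,Tue) (Thu,Thu,Wed,Wed) (Thu,Fri,Tue,Tue) (Thu,Fri,Wed,Wed) (Fri,Wed,Tue,Tue) (Fri,Thu,Tue,Tue) (Fri,Thu,Wed,Wed) (Fri,Fri,Tue,Tue) (Fri,Fri,Wed,Wed) (Fri,Fri,Thu,Thu) — 14.
Ethics=Tue: (Thu,Thu,Wed,Wed) (Thu,Fri,Wed,Wed) (Fri,Thu,Wed,Wed) (Fri,Fri,Wed,Wed) (Fri,Fri,Thu,Thu) — 5.
Ethics=Wed: (Fri,Fri,Thu,Thu) — 1.
Summing: 14 + 5 + 1 = 20.

20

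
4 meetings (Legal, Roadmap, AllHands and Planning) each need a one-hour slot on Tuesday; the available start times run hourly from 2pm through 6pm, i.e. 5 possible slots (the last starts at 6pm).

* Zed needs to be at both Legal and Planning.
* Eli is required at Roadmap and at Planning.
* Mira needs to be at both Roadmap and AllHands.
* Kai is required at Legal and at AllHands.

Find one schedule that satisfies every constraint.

Legal -> 2pm, Planning -> 3pm, Roadmap -> 2pm, AllHands -> 3pm

Checking: Legal(2pm) != Planning(3pm); Roadmap(2pm) != AllHands(3pm); Legal(2pm) != AllHands(3pm); Roadmap(2pm) != Planning(3pm).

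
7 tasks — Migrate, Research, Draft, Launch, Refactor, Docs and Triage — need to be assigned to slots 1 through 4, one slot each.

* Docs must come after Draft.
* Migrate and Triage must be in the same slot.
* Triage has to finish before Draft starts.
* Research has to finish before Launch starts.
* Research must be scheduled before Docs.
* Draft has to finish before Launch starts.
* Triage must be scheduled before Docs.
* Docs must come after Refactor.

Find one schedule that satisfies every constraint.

Research=1; Launch=3; Migrate=1; Triage=1; Draft=2; Docs=3; Refactor=1

Checking: Draft(2) before Docs(3); Draft(2) before Launch(3); Triage(1) before Docs(3); Triage(1) before Draft(2); Refactor(1) before Docs(3); Research(1) before Docs(3); Research(1) before Launch(3); Migrate = Triage = 1.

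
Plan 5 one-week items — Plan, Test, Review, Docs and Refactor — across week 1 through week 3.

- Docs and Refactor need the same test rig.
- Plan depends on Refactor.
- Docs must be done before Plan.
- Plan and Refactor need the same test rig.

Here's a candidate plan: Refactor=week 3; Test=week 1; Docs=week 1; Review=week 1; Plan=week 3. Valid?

No — it violates: Plan and Refactor need the same test rig

Plan and Refactor need the same test rig — violated.
Plan depends on Refactor — violated.
Docs must be done before Plan — holds.
Docs and Refactor need the same test rig — holds.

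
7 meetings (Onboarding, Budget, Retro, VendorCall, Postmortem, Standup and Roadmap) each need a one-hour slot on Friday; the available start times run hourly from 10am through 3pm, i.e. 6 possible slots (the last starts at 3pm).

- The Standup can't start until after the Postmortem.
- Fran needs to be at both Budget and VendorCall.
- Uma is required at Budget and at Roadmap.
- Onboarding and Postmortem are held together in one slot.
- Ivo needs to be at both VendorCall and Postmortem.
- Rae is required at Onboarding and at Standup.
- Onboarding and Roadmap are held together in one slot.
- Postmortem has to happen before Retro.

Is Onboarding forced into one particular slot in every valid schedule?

Onboarding can be 10am (e.g. Budget -> 11am; Standup -> 11am; Postmortem -> 10am; Retro -> 11am; Onboarding -> 10am; Roadmap -> 10am; VendorCall -> 12pm) or 11am (e.g. Postmortem in 11am, VendorCall in 12pm, Retro in 12pm, Standup in 12pm, Roadmap in 11am, Budget in 10am, Onboarding in 11am).

No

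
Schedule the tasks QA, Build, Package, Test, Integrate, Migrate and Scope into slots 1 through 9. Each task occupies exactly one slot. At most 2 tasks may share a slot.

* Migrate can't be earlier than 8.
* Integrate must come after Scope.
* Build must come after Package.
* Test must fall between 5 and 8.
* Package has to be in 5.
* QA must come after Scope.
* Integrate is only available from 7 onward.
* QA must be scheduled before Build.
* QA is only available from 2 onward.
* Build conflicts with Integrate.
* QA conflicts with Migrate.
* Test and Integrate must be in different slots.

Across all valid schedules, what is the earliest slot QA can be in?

QA is available from 2; downstream work caps QA at 8.
QA at 2 is achievable: Test=5; Integrate=7; Scope=1; Migrate=8; Package=5; QA=2; Build=6.

2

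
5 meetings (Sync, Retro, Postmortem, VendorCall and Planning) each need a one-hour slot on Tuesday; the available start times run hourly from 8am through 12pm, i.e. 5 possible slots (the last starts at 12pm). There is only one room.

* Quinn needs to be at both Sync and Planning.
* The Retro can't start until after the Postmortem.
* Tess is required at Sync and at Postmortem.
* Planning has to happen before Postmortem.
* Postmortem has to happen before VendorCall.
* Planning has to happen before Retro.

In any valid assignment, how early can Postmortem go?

Precedence pushes Postmortem to at least 9am; downstream work caps Postmortem at 11am.
Postmortem at 9am is achievable: Planning in 8am; VendorCall in 11am; Retro in 10am; Sync in 12pm; Postmortem in 9am.

9am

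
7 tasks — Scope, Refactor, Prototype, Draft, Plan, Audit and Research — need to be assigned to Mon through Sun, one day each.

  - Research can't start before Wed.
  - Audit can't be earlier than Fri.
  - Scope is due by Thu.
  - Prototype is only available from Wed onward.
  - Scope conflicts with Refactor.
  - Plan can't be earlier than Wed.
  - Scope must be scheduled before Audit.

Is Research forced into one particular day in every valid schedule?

No

Research can be Wed (e.g. Prototype in Wed; Audit in Fri; Plan in Wed; Scope in Mon; Research in Wed; Draft in Mon; Refactor in Tue) or Thu (e.g. Plan -> Wed; Prototype -> Wed; Audit -> Fri; Refactor -> Tue; Research -> Thu; Draft -> Mon; Scope -> Mon).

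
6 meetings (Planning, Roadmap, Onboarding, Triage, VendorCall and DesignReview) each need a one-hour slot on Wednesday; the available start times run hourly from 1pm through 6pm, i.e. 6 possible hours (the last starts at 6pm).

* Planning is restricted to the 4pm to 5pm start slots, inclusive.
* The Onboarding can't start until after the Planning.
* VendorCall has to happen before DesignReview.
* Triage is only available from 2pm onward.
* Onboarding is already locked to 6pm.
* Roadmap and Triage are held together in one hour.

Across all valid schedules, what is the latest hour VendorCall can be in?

5pm

Downstream work caps VendorCall at 5pm.
VendorCall at 5pm is achievable: Roadmap -> 2pm, Planning -> 4pm, VendorCall -> 5pm, Onboarding -> 6pm, Triage -> 2pm, DesignReview -> 6pm.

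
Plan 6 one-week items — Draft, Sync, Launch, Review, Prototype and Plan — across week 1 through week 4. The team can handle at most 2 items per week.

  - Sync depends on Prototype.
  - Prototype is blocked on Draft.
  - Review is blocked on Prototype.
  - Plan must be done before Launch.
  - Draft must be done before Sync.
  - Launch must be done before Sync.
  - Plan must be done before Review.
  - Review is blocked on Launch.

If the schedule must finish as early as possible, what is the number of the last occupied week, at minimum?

The precedence chain requires at least 3 distinct weeks.
With at most 2 per week and 6 tasks, at least 3 weeks are needed.
3 works (last occupied week: week 3): for example Launch=week 2, Plan=week 1, Prototype=week 2, Sync=week 3, Review=week 3, Draft=week 1.

3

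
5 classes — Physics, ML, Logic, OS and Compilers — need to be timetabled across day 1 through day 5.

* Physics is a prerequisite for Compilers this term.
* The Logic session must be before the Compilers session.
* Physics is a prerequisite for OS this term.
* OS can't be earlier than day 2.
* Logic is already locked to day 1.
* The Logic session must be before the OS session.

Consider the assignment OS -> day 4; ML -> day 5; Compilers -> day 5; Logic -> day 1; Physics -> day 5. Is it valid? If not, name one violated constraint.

Invalid. Physics is a prerequisite for OS this term.

The Logic session must be before the Compilers session — holds.
OS can't be earlier than day 2 — holds.
Physics is a prerequisite for OS this term — violated.
Physics is a prerequisite for Compilers this term — violated.
The Logic session must be before the OS session — holds.
Logic is already locked to day 1 — holds.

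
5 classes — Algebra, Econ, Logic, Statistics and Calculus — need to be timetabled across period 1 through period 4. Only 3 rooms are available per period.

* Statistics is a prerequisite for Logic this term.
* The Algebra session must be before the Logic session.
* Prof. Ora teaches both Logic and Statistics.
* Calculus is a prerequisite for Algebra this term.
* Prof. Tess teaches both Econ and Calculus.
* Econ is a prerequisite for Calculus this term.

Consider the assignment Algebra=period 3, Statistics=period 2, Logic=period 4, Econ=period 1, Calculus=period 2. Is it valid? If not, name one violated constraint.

Yes, all constraints hold

The Algebra session must be before the Logic session — holds.
Prof. Tess teaches both Econ and Calculus — holds.
Prof. Ora teaches both Logic and Statistics — holds.
Statistics is a prerequisite for Logic this term — holds.
Econ is a prerequisite for Calculus this term — holds.
Calculus is a prerequisite for Algebra this term — holds.
Only 3 rooms are available per period — holds.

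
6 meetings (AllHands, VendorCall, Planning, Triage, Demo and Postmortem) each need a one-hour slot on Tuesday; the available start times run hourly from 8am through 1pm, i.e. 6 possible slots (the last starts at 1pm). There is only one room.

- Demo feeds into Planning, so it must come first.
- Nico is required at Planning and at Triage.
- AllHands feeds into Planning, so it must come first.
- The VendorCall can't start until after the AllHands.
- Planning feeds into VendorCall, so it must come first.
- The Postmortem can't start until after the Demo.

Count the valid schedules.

42

Splitting on AllHands: it can be 8am (15), 9am (15), 10am (9), 11am (3). Listing each branch's schedules as (VendorCall, Planning, Triage, Demo, Postmortem):
AllHands=8am: (11am,10am,12pm,9am,1pm) (11am,10am,1pm,9am,12pm) (12pm,10am,11am,9am,1pm) (12pm,10am,1pm,9am,11am) (12pm,11am,9am,10am,1pm) (12pm,11am,10am,9am,1pm) (12pm,11am,1pm,9am,10am) (1pm,10am,11am,9am,12pm) (1pm,10am,12pm,9am,11am) (1pm,11am,9am,10am,12pm) (1pm,11am,10am,9am,12pm) (1pm,11am,12pm,9am,10am) (1pm,12pm,9am,10am,11am) (1pm,12pm,10am,9am,11am) (1pm,12pm,11am,9am,10am) — 15.
AllHands=9am: (11am,10am,12pm,8am,1pm) (11am,10am,1pm,8am,12pm) (12pm,10am,11am,8am,1pm) (12pm,10am,1pm,8am,11am) (12pm,11am,8am,10am,1pm) (12pm,11am,10am,8am,1pm) (12pm,11am,1pm,8am,10am) (1pm,10am,11am,8am,12pm) (1pm,10am,12pm,8am,11am) (1pm,11am,8am,10am,12pm) (1pm,11am,10am,8am,12pm) (1pm,11am,12pm,8am,10am) (1pm,12pm,8am,10am,11am) (1pm,12pm,10am,8am,11am) (1pm,12pm,11am,8am,10am) — 15.
AllHands=10am: (12pm,11am,8am,9am,1pm) (12pm,11am,9am,8am,1pm) (12pm,11am,1pm,8am,9am) (1pm,11am,8am,9am,12pm) (1pm,11am,9am,8am,12pm) (1pm,11am,12pm,8am,9am) (1pm,12pm,8am,9am,11am) (1pm,12pm,9am,8am,11am) (1pm,12pm,11am,8am,9am) — 9.
AllHands=11am: (1pm,12pm,8am,9am,10am) (1pm,12pm,9am,8am,10am) (1pm,12pm,10am,8am,9am) — 3.
Summing: 15 + 15 + 9 + 3 = 42.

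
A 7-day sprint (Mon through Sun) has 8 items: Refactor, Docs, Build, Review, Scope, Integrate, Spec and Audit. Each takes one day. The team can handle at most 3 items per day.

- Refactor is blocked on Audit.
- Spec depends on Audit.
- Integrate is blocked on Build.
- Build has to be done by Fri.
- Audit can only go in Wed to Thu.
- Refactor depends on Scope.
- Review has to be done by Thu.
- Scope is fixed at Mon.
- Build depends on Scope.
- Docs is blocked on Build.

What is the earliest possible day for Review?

Review's own window allows nothing later than Thu.
Review at Mon is achievable: Review=Mon; Refactor=Thu; Spec=Thu; Integrate=Wed; Audit=Wed; Scope=Mon; Docs=Wed; Build=Tue.

Mon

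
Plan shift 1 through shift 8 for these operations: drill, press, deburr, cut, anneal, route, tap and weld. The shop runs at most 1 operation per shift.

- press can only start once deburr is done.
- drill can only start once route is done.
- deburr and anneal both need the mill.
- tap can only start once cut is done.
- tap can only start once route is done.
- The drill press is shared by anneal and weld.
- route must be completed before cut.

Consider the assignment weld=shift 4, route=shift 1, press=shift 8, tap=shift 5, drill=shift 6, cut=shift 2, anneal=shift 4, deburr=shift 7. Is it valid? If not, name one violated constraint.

The drill press is shared by anneal and weld — violated.
route must be completed before cut — holds.
press can only start once deburr is done — holds.
tap can only start once cut is done — holds.
tap can only start once route is done — holds.
deburr and anneal both need the mill — holds.
drill can only start once route is done — holds.
The shop runs at most 1 operation per shift — violated.

Invalid. The drill press is shared by anneal and weld.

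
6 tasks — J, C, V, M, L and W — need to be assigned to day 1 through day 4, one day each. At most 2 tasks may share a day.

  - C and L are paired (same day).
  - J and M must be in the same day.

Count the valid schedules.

Splitting on J: it can be day 1 (12), day 2 (12), day 3 (12), day 4 (12). Listing each branch's schedules as (C, V, M, L, W) by day number:
J=day 1: (2,3,1,2,3) (2,3,1,2,4) (2,4,1,2,3) (2,4,1,2,4) (3,2,1,3,2) (3,2,1,3,4) (3,4,1,3,2) (3,4,1,3,4) (4,2,1,4,2) (4,2,1,4,3) (4,3,1,4,2) (4,3,1,4,3) — 12.
J=day 2: (1,3,2,1,3) (1,3,2,1,4) (1,4,2,1,3) (1,4,2,1,4) (3,1,2,3,1) (3,1,2,3,4) (3,4,2,3,1) (3,4,2,3,4) (4,1,2,4,1) (4,1,2,4,3) (4,3,2,4,1) (4,3,2,4,3) — 12.
J=day 3: (1,2,3,1,2) (1,2,3,1,4) (1,4,3,1,2) (1,4,3,1,4) (2,1,3,2,1) (2,1,3,2,4) (2,4,3,2,1) (2,4,3,2,4) (4,1,3,4,1) (4,1,3,4,2) (4,2,3,4,1) (4,2,3,4,2) — 12.
J=day 4: (1,2,4,1,2) (1,2,4,1,3) (1,3,4,1,2) (1,3,4,1,3) (2,1,4,2,1) (2,1,4,2,3) (2,3,4,2,1) (2,3,4,2,3) (3,1,4,3,1) (3,1,4,3,2) (3,2,4,3,1) (3,2,4,3,2) — 12.
Summing: 12 + 12 + 12 + 12 = 48.

48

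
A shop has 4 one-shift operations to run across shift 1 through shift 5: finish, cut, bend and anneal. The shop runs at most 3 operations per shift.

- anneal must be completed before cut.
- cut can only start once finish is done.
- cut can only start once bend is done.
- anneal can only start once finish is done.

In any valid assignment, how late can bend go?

shift 4

Downstream work caps bend at shift 4.
bend at shift 4 is achievable: finish=shift 1; bend=shift 4; anneal=shift 2; cut=shift 5.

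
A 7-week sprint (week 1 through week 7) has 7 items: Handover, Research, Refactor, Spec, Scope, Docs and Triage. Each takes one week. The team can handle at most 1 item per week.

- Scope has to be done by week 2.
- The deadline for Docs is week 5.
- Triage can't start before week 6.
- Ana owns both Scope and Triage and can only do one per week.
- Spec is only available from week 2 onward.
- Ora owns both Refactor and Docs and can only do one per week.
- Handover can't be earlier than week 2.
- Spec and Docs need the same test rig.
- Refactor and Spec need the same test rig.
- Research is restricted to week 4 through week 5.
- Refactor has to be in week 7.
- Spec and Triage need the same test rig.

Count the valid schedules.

16

Splitting on Handover: it can be week 2 (4), week 3 (6), week 4 (3), week 5 (3). Listing each branch's schedules as (Research, Refactor, Spec, Scope, Docs, Triage) by week number:
Handover=week 2: (4,7,3,1,5,6) (4,7,5,1,3,6) (5,7,3,1,4,6) (5,7,4,1,3,6) — 4.
Handover=week 3: (4,7,2,1,5,6) (4,7,5,1,2,6) (4,7,5,2,1,6) (5,7,2,1,4,6) (5,7,4,1,2,6) (5,7,4,2,1,6) — 6.
Handover=week 4: (5,7,2,1,3,6) (5,7,3,1,2,6) (5,7,3,2,1,6) — 3.
Handover=week 5: (4,7,2,1,3,6) (4,7,3,1,2,6) (4,7,3,2,1,6) — 3.
Summing: 4 + 6 + 3 + 3 = 16.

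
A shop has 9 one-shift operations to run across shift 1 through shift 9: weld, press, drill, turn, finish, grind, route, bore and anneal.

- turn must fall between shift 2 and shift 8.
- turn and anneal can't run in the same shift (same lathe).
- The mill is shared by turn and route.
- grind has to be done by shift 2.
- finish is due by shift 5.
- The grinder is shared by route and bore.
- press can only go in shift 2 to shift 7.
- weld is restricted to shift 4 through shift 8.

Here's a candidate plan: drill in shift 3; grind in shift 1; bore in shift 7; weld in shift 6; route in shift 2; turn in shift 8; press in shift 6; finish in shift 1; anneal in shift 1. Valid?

Yes, all constraints hold

finish is due by shift 5 — holds.
turn must fall between shift 2 and shift 8 — holds.
press can only go in shift 2 to shift 7 — holds.
turn and anneal can't run in the same shift (same lathe) — holds.
grind has to be done by shift 2 — holds.
The mill is shared by turn and route — holds.
The grinder is shared by route and bore — holds.
weld is restricted to shift 4 through shift 8 — holds.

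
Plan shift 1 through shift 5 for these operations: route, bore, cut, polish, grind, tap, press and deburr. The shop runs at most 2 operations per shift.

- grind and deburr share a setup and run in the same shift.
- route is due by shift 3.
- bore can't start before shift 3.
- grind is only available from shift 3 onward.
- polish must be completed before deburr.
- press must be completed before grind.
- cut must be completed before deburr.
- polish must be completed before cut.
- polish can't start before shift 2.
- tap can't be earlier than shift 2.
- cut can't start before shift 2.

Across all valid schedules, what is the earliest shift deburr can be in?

Precedence pushes deburr to at least shift 4.
deburr at shift 4 is achievable: tap in shift 2; cut in shift 3; deburr in shift 4; press in shift 1; grind in shift 4; route in shift 1; polish in shift 2; bore in shift 3.

shift 4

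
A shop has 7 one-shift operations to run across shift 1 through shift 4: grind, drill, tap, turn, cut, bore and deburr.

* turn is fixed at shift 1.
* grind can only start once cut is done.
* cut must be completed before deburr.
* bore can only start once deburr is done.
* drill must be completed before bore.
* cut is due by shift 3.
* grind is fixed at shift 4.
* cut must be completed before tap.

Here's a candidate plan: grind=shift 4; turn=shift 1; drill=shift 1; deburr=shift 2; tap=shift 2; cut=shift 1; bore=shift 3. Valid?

Valid

grind can only start once cut is done — holds.
turn is fixed at shift 1 — holds.
cut must be completed before deburr — holds.
cut is due by shift 3 — holds.
drill must be completed before bore — holds.
grind is fixed at shift 4 — holds.
cut must be completed before tap — holds.
bore can only start once deburr is done — holds.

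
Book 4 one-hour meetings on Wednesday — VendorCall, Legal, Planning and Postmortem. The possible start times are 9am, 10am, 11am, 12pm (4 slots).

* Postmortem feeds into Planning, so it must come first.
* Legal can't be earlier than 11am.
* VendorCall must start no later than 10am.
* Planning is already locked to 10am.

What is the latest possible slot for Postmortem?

9am

Downstream work caps Postmortem at 9am.
Postmortem at 9am is achievable: Planning -> 10am, VendorCall -> 9am, Postmortem -> 9am, Legal -> 11am.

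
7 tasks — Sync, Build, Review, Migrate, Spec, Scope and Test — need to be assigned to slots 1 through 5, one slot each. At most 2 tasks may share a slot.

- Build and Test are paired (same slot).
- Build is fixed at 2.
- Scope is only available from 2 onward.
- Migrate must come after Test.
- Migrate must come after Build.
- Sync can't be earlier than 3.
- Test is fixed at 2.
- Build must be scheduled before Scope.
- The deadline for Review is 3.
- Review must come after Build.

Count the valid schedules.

Splitting on Sync: it can be 3 (10), 4 (19), 5 (19). Listing each branch's schedules as (Build, Review, Migrate, Spec, Scope, Test):
Sync=3: (2,3,4,1,4,2) (2,3,4,1,5,2) (2,3,4,4,5,2) (2,3,4,5,4,2) (2,3,4,5,5,2) (2,3,5,1,4,2) (2,3,5,1,5,2) (2,3,5,4,4,2) (2,3,5,4,5,2) (2,3,5,5,4,2) — 10.
Sync=4: (2,3,3,1,4,2) (2,3,3,1,5,2) (2,3,3,4,5,2) (2,3,3,5,4,2) (2,3,3,5,5,2) (2,3,4,1,3,2) (2,3,4,1,5,2) (2,3,4,3,5,2) (2,3,4,5,3,2) (2,3,4,5,5,2) (2,3,5,1,3,2) (2,3,5,1,4,2) (2,3,5,1,5,2) (2,3,5,3,4,2) (2,3,5,3,5,2) (2,3,5,4,3,2) (2,3,5,4,5,2) (2,3,5,5,3,2) (2,3,5,5,4,2) — 19.
Sync=5: (2,3,3,1,4,2) (2,3,3,1,5,2) (2,3,3,4,4,2) (2,3,3,4,5,2) (2,3,3,5,4,2) (2,3,4,1,3,2) (2,3,4,1,4,2) (2,3,4,1,5,2) (2,3,4,3,4,2) (2,3,4,3,5,2) (2,3,4,4,3,2) (2,3,4,4,5,2) (2,3,4,5,3,2) (2,3,4,5,4,2) (2,3,5,1,3,2) (2,3,5,1,4,2) (2,3,5,3,4,2) (2,3,5,4,3,2) (2,3,5,4,4,2) — 19.
Summing: 10 + 19 + 19 = 48.

48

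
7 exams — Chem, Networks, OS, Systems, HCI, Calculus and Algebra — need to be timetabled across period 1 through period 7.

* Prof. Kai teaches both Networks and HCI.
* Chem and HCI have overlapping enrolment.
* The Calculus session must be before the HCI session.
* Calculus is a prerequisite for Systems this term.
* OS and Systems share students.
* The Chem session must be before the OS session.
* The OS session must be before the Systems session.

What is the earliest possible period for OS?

Precedence pushes OS to at least period 2; downstream work caps OS at period 6.
OS at period 2 is achievable: Networks in period 1; OS in period 2; Algebra in period 1; Systems in period 3; Chem in period 1; Calculus in period 1; HCI in period 2.

period 2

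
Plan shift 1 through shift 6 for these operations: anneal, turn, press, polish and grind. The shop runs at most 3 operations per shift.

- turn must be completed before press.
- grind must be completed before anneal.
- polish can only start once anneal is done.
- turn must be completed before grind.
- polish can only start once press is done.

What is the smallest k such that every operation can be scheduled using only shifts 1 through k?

The precedence chain requires at least 4 distinct shifts.
With at most 3 per shift and 5 operations, at least 2 shifts are needed.
4 works (last occupied shift: shift 4): for example grind -> shift 2; polish -> shift 4; press -> shift 2; turn -> shift 1; anneal -> shift 3.

4 shifts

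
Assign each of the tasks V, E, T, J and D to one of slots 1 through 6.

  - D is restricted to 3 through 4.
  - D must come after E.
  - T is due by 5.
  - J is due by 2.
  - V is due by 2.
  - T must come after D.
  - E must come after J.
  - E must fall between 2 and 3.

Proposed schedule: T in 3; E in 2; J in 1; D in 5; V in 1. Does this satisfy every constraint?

D must come after E — holds.
T must come after D — violated.
E must come after J — holds.
E must fall between 2 and 3 — holds.
J is due by 2 — holds.
T is due by 5 — holds.
D is restricted to 3 through 4 — violated.
V is due by 2 — holds.

No — it violates: T must come after D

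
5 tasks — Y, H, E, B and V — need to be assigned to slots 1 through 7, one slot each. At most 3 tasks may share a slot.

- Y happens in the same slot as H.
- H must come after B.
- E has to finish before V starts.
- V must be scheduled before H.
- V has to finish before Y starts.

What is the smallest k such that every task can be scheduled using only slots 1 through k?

3 slots

The precedence chain requires at least 3 distinct slots.
With at most 3 per slot and 5 tasks, at least 2 slots are needed.
3 works (last occupied slot: 3): for example H -> 3; E -> 1; Y -> 3; V -> 2; B -> 1.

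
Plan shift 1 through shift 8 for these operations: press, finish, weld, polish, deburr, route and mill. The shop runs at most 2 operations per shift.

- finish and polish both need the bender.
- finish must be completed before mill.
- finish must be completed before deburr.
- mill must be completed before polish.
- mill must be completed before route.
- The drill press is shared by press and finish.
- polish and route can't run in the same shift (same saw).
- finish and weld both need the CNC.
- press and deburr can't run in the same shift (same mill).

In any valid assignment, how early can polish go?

shift 3

Precedence pushes polish to at least shift 3.
polish at shift 3 is achievable: finish -> shift 1, route -> shift 4, deburr -> shift 2, mill -> shift 2, press -> shift 3, weld -> shift 4, polish -> shift 3.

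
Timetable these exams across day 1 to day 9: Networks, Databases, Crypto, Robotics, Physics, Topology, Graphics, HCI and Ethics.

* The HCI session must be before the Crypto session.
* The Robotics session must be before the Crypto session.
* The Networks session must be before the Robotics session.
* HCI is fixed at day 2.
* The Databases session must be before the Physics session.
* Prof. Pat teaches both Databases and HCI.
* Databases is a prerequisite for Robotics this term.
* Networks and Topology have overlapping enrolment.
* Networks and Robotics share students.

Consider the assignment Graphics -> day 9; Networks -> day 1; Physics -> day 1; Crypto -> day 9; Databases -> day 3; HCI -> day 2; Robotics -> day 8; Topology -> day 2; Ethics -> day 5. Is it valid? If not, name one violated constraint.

The Databases session must be before the Physics session — violated.
HCI is fixed at day 2 — holds.
Networks and Topology have overlapping enrolment — holds.
The Robotics session must be before the Crypto session — holds.
The HCI session must be before the Crypto session — holds.
Databases is a prerequisite for Robotics this term — holds.
Networks and Robotics share students — holds.
The Networks session must be before the Robotics session — holds.
Prof. Pat teaches both Databases and HCI — holds.

No. The Databases session must be before the Physics session is not satisfied.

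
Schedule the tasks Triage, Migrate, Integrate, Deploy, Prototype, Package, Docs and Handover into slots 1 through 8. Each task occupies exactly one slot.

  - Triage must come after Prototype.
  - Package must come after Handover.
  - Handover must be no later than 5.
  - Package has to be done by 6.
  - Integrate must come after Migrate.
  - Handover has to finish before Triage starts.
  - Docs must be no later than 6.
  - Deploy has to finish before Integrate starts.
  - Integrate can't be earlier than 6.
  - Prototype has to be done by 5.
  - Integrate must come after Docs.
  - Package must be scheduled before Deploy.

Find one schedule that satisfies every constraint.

Package -> 2; Deploy -> 3; Docs -> 1; Triage -> 2; Migrate -> 1; Prototype -> 1; Integrate -> 6; Handover -> 1

Checking: Package(2) before Deploy(3); Handover(1) before Triage(2); Docs(1) before Integrate(6); Deploy(3) before Integrate(6); Prototype(1) before Triage(2); Migrate(1) before Integrate(6); Handover(1) before Package(2); Prototype=1 in [1,5]; Integrate=6 in [6,8]; Docs=1 in [1,6]; Package=2 in [1,6]; Handover=1 in [1,5].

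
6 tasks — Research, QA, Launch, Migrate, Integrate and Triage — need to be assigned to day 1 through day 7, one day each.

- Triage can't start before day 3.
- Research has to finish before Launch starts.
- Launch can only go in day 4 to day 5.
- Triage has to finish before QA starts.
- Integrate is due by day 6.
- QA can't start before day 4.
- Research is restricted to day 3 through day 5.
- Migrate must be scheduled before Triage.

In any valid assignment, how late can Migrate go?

day 5

Downstream work caps Migrate at day 5.
Migrate at day 5 is achievable: Research -> day 3, QA -> day 7, Migrate -> day 5, Integrate -> day 1, Launch -> day 4, Triage -> day 6.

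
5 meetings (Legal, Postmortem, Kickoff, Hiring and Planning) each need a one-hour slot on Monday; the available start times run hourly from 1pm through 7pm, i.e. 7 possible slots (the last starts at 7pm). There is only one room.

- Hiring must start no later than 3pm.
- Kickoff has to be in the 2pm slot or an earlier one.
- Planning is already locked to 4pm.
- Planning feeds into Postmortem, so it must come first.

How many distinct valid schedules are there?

36

Splitting on Postmortem: it can be 5pm (12), 6pm (12), 7pm (12). Listing each branch's schedules as (Legal, Kickoff, Hiring, Planning):
Postmortem=5pm: (1pm,2pm,3pm,4pm) (2pm,1pm,3pm,4pm) (3pm,1pm,2pm,4pm) (3pm,2pm,1pm,4pm) (6pm,1pm,2pm,4pm) (6pm,1pm,3pm,4pm) (6pm,2pm,1pm,4pm) (6pm,2pm,3pm,4pm) (7pm,1pm,2pm,4pm) (7pm,1pm,3pm,4pm) (7pm,2pm,1pm,4pm) (7pm,2pm,3pm,4pm) — 12.
Postmortem=6pm: (1pm,2pm,3pm,4pm) (2pm,1pm,3pm,4pm) (3pm,1pm,2pm,4pm) (3pm,2pm,1pm,4pm) (5pm,1pm,2pm,4pm) (5pm,1pm,3pm,4pm) (5pm,2pm,1pm,4pm) (5pm,2pm,3pm,4pm) (7pm,1pm,2pm,4pm) (7pm,1pm,3pm,4pm) (7pm,2pm,1pm,4pm) (7pm,2pm,3pm,4pm) — 12.
Postmortem=7pm: (1pm,2pm,3pm,4pm) (2pm,1pm,3pm,4pm) (3pm,1pm,2pm,4pm) (3pm,2pm,1pm,4pm) (5pm,1pm,2pm,4pm) (5pm,1pm,3pm,4pm) (5pm,2pm,1pm,4pm) (5pm,2pm,3pm,4pm) (6pm,1pm,2pm,4pm) (6pm,1pm,3pm,4pm) (6pm,2pm,1pm,4pm) (6pm,2pm,3pm,4pm) — 12.
Summing: 12 + 12 + 12 = 36.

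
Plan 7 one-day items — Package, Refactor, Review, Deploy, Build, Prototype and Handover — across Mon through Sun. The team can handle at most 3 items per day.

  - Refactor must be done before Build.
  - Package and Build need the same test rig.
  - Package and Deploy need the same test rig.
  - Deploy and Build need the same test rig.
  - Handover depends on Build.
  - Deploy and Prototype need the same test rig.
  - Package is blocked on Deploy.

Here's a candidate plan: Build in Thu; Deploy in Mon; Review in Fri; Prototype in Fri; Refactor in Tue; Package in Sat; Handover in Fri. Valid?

Package and Build need the same test rig — holds.
Refactor must be done before Build — holds.
Package and Deploy need the same test rig — holds.
Deploy and Prototype need the same test rig — holds.
Deploy and Build need the same test rig — holds.
Handover depends on Build — holds.
The team can handle at most 3 items per day — holds.
Package is blocked on Deploy — holds.

Valid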